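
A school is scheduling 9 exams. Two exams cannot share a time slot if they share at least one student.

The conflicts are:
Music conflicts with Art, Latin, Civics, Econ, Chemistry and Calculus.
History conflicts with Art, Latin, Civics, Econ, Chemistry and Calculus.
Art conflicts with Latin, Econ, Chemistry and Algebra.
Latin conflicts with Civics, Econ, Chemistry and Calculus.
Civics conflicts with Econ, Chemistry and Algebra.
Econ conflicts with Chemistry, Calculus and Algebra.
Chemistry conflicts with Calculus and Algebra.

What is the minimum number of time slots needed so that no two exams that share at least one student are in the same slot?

Music, Latin, Econ, Chemistry, Calculus pairwise conflict, so at least 5 time slots are needed.
5 time slots suffice: time slot 1 → {Econ}; time slot 2 → {Chemistry}; time slot 3 → {Latin, Algebra}; time slot 4 → {Music, History}; time slot 5 → {Art, Civics, Calculus}. Every pair that conflicts lands in different time slots.

5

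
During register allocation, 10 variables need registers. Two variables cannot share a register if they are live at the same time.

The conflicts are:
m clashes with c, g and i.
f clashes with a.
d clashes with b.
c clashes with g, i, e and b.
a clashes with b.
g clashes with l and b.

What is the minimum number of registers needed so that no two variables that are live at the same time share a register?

3

m, c, i are mutually in conflict, so at least 3 registers are needed.
A valid assignment using 3 registers: m=2, f=2, d=1, c=1, a=1, g=3, l=1, i=3, e=2, b=2. Every pair that conflicts lands in different registers.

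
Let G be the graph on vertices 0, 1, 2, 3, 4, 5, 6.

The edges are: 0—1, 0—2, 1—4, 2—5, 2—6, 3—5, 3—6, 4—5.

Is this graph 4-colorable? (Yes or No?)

Yes

The chromatic number is 3. The cycle 5-2-0-1-4-5 has odd length 5, so it cannot be 2-colored; at least 3 colors are needed.
3 colors suffice: color a → {0, 5, 6}; color b → {1, 2, 3}; color c → {4}.
Since 4 ≥ 3, a proper 4-coloring certainly exists.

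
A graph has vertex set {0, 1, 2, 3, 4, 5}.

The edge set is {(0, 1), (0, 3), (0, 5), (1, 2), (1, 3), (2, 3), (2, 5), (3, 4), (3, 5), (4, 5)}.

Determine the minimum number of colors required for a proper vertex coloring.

3, 4, 5 are pairwise adjacent, so at least 3 colors are needed.
3 colors suffice: 0=green, 1=blue, 2=green, 3=red, 4=green, 5=blue. Each edge has distinct colors on its endpoints.

3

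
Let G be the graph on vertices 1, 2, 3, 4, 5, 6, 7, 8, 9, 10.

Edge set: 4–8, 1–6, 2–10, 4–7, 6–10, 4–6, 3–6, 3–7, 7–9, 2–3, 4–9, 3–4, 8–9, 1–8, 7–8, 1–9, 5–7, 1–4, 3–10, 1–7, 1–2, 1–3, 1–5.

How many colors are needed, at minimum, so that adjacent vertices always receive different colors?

5

1, 4, 7, 8, 9 are mutually adjacent (a clique of size 5), so at least 5 colors are needed.
5 colors suffice: color red → {1, 10}; color blue → {3, 5, 8}; color green → {2, 4}; color yellow → {6, 7}; color purple → {9}. Each edge has distinct colors on its endpoints.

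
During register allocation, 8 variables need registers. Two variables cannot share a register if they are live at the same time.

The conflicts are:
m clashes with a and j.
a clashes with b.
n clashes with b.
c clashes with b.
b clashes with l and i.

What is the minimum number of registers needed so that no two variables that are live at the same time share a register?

2

a and b conflict, so at least 2 registers are needed.
Using 2 registers: m=1, a=2, j=2, n=2, c=2, b=1, l=2, i=2. Every pair that conflicts lands in different registers.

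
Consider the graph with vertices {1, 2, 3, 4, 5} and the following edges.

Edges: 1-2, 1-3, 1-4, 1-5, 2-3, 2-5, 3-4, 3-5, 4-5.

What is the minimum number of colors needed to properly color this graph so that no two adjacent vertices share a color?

1, 2, 3, 5 are pairwise adjacent (a clique of size 4), so at least 4 colors are needed.
4 colors suffice: color a → {5}; color b → {3}; color c → {1}; color d → {2, 4}. Every edge joins two different colors.

4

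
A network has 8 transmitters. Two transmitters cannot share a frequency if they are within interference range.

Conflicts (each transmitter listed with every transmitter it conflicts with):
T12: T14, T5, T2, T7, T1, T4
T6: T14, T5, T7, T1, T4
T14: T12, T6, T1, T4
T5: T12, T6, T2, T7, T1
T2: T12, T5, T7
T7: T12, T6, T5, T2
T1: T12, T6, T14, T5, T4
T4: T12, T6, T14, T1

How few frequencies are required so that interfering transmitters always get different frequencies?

4

T6, T14, T1, T4 all conflict with each other, so at least 4 frequencies are needed.
A valid assignment using 4 frequencies: T12=1, T6=1, T14=2, T5=2, T2=4, T7=3, T1=3, T4=4. No two conflicting transmitters share a frequency.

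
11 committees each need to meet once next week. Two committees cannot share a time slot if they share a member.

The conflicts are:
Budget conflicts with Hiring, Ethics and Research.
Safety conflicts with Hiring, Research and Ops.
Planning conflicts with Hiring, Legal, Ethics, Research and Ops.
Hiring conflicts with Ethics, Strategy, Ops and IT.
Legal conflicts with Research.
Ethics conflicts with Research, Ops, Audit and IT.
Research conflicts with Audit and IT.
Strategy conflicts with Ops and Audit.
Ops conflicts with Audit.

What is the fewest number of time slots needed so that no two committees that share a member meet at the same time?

Planning, Hiring, Ethics, Ops are mutually in conflict, so at least 4 time slots are needed.
4 time slots suffice: time slot 1 → {Safety, Legal, Ethics, Strategy}; time slot 2 → {Hiring, Research}; time slot 3 → {Budget, Ops, IT}; time slot 4 → {Planning, Audit}. No two conflicting committees share a time slot.

4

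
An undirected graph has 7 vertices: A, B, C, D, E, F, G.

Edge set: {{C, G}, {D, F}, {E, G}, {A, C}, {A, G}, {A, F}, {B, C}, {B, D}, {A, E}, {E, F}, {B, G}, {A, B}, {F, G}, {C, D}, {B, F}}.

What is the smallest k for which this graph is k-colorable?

4

A, B, C, G form a clique, so at least 4 colors are needed.
A valid assignment using 4 colors: A=4, B=1, C=2, D=3, E=1, F=2, G=3. No two adjacent vertices share a color.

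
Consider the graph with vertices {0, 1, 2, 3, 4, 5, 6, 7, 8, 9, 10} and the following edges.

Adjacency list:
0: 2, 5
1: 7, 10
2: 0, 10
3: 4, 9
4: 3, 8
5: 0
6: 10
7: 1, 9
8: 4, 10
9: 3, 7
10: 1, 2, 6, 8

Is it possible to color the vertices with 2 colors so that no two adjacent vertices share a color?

No

The cycle 1-7-9-3-4-8-10-1 has odd length 7, so it cannot be 2-colored; at least 3 colors are needed.
So 2 colors are not enough.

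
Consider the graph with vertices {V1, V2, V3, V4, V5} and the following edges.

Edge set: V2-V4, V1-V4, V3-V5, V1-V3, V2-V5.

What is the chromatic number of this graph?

The cycle V1-V4-V2-V5-V3-V1 has odd length 5, so it cannot be 2-colored; at least 3 colors are needed.
3 colors suffice: color R → {V2, V3}; color B → {V4, V5}; color G → {V1}. No two adjacent vertices share a color.

3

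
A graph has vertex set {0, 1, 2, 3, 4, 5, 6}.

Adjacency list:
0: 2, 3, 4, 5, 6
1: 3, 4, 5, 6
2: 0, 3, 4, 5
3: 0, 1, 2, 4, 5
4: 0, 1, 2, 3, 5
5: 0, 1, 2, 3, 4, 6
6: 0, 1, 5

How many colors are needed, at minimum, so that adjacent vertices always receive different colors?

5

0, 2, 3, 4, 5 are pairwise adjacent (a clique of size 5), so at least 5 colors are needed.
5 colors suffice: 0=d, 1=d, 2=e, 3=b, 4=c, 5=a, 6=b. Each edge has distinct colors on its endpoints.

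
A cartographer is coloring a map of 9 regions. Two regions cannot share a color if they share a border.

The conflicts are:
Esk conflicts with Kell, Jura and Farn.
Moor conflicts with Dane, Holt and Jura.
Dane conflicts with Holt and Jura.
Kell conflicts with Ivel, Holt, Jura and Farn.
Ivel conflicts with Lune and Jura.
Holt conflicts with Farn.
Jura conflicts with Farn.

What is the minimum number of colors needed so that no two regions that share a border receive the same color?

4

Esk, Kell, Jura, Farn all conflict with each other, so at least 4 colors are needed.
4 colors suffice: color 1 → {Holt, Lune, Jura}; color 2 → {Dane, Kell}; color 3 → {Moor, Ivel, Farn}; color 4 → {Esk}. No two conflicting regions share a color.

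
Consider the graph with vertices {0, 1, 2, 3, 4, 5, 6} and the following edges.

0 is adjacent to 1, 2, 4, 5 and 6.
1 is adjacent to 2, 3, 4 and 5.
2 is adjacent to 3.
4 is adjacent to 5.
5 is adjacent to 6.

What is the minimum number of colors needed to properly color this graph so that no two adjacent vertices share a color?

0, 1, 4, 5 are pairwise adjacent (a clique of size 4), so at least 4 colors are needed.
4 colors suffice: color red → {1, 6}; color blue → {0, 3}; color green → {2, 5}; color yellow → {4}. Each edge has distinct colors on its endpoints.

4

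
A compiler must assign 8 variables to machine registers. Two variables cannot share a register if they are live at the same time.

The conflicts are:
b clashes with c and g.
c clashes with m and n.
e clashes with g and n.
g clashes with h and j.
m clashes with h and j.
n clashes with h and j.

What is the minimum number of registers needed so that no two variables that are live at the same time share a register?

The cycle c-n-e-g-b-c has odd length 5, so it cannot be 2-colored; at least 3 registers are needed.
A valid assignment using 3 registers: b=3, c=2, e=2, g=1, m=1, n=1, h=2, j=2. Every pair that conflicts lands in different registers.

3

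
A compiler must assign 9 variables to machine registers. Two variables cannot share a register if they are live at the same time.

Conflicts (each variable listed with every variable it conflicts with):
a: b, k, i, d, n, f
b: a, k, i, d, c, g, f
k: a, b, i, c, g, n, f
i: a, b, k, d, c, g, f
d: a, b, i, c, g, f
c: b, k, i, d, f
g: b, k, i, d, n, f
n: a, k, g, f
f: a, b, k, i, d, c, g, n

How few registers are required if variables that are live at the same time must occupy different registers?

5

a, b, k, i, f all conflict with each other, so at least 5 registers are needed.
5 registers suffice: register 1 → {f}; register 2 → {b, n}; register 3 → {k, d}; register 4 → {i}; register 5 → {a, c, g}. No two conflicting variables share a register.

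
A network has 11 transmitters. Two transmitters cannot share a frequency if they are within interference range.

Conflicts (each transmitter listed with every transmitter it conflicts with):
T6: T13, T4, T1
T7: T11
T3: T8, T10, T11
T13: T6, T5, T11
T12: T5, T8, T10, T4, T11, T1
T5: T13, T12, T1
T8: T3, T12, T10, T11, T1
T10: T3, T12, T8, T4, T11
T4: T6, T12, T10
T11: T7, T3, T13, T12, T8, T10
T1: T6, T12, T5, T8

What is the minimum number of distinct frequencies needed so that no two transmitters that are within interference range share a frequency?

4

T3, T8, T10, T11 all conflict with each other, so at least 4 frequencies are needed.
Using 4 frequencies: T6=3, T7=2, T3=2, T13=2, T12=2, T5=3, T8=4, T10=3, T4=1, T11=1, T1=1. Every pair that conflicts lands in different frequencies.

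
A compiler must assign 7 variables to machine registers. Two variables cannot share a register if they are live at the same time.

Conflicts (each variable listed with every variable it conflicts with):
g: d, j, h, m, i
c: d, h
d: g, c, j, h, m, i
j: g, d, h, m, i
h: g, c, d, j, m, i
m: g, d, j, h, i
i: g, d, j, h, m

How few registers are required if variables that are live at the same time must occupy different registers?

6

g, d, j, h, m, i pairwise conflict, so at least 6 registers are needed.
6 registers suffice: register 1 → {h}; register 2 → {d}; register 3 → {g, c}; register 4 → {i}; register 5 → {m}; register 6 → {j}. No two conflicting variables share a register.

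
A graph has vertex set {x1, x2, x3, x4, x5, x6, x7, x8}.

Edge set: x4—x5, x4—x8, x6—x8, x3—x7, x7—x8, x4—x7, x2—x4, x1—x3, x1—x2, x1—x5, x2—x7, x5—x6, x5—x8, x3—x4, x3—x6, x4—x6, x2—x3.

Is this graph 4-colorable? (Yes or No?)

The chromatic number is 4. x2, x3, x4, x7 are pairwise adjacent (a clique of size 4), so at least 4 colors are needed.
One proper 4-coloring: x1=1, x2=4, x3=2, x4=1, x5=4, x6=3, x7=3, x8=2.
That is already a proper 4-coloring.

Yes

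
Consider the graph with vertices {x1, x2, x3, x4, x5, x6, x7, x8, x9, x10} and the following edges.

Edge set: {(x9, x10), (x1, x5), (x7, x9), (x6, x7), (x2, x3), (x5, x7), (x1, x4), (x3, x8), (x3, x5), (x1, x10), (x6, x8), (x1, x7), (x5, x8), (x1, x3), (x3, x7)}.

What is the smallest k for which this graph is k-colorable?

x1, x3, x5, x7 form a clique, so at least 4 colors are needed.
4 colors suffice: color 1 → {x3, x4, x6, x10}; color 2 → {x1, x2, x8, x9}; color 3 → {x7}; color 4 → {x5}. No two adjacent vertices share a color.

4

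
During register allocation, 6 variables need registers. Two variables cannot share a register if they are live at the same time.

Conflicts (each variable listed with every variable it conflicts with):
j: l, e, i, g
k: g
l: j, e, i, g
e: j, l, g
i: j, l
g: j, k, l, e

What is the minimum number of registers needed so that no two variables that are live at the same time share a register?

4

j, l, e, g are mutually in conflict, so at least 4 registers are needed.
4 registers suffice: register 1 → {k, l}; register 2 → {i, g}; register 3 → {j}; register 4 → {e}. No two conflicting variables share a register.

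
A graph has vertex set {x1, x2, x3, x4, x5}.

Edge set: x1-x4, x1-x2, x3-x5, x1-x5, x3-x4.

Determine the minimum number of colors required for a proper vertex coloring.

2

x1 and x5 are adjacent, so at least 2 colors are needed.
2 colors suffice: color R → {x1, x3}; color B → {x2, x4, x5}. Every edge joins two different colors.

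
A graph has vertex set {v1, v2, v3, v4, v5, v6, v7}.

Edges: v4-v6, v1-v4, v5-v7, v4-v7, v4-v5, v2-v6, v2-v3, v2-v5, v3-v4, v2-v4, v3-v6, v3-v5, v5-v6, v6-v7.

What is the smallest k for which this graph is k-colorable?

v2, v3, v4, v5, v6 form a clique, so at least 5 colors are needed.
One proper 5-coloring: v1=blue, v2=yellow, v3=purple, v4=red, v5=green, v6=blue, v7=yellow. Each edge has distinct colors on its endpoints.

5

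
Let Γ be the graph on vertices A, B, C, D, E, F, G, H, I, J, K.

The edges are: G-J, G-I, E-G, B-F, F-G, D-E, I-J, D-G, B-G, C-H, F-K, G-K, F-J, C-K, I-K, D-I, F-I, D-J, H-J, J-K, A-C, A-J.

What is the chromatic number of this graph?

5

F, G, I, J, K form a clique, so at least 5 colors are needed.
5 colors suffice: color 1 → {B, C, E, J}; color 2 → {A, G, H}; color 3 → {D, F}; color 4 → {K}; color 5 → {I}. Each edge has distinct colors on its endpoints.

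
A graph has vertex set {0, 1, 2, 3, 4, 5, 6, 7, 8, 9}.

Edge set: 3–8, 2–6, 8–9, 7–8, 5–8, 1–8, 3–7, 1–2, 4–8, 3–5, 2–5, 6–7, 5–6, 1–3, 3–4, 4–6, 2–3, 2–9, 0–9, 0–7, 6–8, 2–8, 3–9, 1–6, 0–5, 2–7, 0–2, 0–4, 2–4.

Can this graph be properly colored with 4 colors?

Yes

The chromatic number is 4. 2, 5, 6, 8 are pairwise adjacent (a clique of size 4), so at least 4 colors are needed.
A valid assignment using 4 colors: 0=blue, 1=yellow, 2=red, 3=green, 4=yellow, 5=yellow, 6=green, 7=yellow, 8=blue, 9=yellow.
That is already a proper 4-coloring.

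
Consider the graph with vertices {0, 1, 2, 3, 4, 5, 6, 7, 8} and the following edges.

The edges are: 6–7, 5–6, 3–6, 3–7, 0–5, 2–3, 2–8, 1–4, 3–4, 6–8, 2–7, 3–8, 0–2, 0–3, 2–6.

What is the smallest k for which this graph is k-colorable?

4

2, 3, 6, 7 form a clique, so at least 4 colors are needed.
A valid assignment using 4 colors: 0=b, 1=a, 2=c, 3=a, 4=b, 5=a, 6=b, 7=d, 8=d. Every edge joins two different colors.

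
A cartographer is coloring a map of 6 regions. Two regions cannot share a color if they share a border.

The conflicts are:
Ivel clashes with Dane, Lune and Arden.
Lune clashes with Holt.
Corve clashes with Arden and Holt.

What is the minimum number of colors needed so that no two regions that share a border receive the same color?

The cycle Arden-Ivel-Lune-Holt-Corve-Arden has odd length 5, so it cannot be 2-colored; at least 3 colors are needed.
A valid assignment using 3 colors: Ivel=1, Dane=2, Lune=2, Corve=1, Arden=2, Holt=3. Every pair that conflicts lands in different colors.

3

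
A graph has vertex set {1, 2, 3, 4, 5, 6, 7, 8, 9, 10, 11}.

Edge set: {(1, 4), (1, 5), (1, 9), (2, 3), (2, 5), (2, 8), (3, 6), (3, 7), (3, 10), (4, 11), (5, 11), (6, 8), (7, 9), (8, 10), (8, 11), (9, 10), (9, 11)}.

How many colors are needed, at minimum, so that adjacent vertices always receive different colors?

8 and 10 are adjacent, so at least 2 colors are needed.
A valid assignment using 2 colors: 1=blue, 2=blue, 3=red, 4=red, 5=red, 6=blue, 7=blue, 8=red, 9=red, 10=blue, 11=blue. Every edge joins two different colors.

2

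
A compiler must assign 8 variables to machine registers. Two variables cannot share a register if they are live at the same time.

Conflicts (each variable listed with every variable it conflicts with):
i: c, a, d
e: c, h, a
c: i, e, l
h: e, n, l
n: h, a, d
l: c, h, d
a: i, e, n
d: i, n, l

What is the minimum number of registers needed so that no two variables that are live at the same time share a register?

n and d conflict, so at least 2 registers are needed.
2 registers suffice: register 1 → {i, e, n, l}; register 2 → {c, h, a, d}. Every pair that conflicts lands in different registers.

2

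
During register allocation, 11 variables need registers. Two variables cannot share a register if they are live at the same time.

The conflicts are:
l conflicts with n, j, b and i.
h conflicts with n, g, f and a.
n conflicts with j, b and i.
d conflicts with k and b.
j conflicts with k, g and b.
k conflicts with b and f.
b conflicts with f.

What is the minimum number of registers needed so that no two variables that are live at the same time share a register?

l, n, j, b pairwise conflict, so at least 4 registers are needed.
A valid assignment using 4 registers: l=4, h=1, n=3, d=2, j=2, k=3, g=3, b=1, f=2, a=2, i=1. Each listed conflict is separated.

4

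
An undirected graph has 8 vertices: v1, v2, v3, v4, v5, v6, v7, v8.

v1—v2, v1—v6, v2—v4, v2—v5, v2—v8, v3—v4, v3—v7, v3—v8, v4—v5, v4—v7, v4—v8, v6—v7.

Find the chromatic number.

3

v3, v4, v7 are mutually adjacent, so at least 3 colors are needed.
3 colors suffice: color 1 → {v4, v6}; color 2 → {v2, v3}; color 3 → {v1, v5, v7, v8}. Every edge joins two different colors.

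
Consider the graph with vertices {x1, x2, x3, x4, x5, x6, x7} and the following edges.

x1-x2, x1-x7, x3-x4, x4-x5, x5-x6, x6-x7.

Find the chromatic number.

x5 and x6 are adjacent, so at least 2 colors are needed.
2 colors suffice: color 1 → {x2, x3, x5, x7}; color 2 → {x1, x4, x6}. Every edge joins two different colors.

2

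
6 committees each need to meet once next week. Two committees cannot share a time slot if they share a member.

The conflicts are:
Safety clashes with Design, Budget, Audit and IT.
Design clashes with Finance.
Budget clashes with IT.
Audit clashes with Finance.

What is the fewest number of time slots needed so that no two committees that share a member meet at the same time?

Safety, Budget, IT all conflict with each other, so at least 3 time slots are needed.
A valid assignment using 3 time slots: Safety=1, Design=2, Budget=2, Audit=2, IT=3, Finance=1. No two conflicting committees share a time slot.

3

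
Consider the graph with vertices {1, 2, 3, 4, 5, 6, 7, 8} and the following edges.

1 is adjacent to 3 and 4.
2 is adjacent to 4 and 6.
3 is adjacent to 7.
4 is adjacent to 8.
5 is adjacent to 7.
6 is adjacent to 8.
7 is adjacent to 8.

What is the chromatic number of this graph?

The cycle 1-3-7-8-4-1 has odd length 5, so it cannot be 2-colored; at least 3 colors are needed.
3 colors suffice: color red → {4, 6, 7}; color blue → {2, 3, 5, 8}; color green → {1}. No two adjacent vertices share a color.

3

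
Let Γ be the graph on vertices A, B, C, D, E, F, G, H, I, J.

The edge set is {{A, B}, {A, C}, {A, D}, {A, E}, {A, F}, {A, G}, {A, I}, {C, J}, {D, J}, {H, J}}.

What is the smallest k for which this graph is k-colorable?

2

A and E are adjacent, so at least 2 colors are needed.
2 colors suffice: color red → {A, J}; color blue → {B, C, D, E, F, G, H, I}. Every edge joins two different colors.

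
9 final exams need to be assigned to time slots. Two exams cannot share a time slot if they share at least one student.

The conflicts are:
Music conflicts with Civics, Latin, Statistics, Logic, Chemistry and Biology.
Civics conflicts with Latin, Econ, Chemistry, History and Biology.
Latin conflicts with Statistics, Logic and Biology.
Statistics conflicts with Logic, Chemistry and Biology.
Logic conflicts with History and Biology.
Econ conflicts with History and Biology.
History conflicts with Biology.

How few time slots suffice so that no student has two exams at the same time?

Music, Latin, Statistics, Logic, Biology are mutually in conflict, so at least 5 time slots are needed.
5 time slots suffice: Music=2, Civics=3, Latin=4, Statistics=3, Logic=5, Econ=4, Chemistry=1, History=2, Biology=1. Every pair that conflicts lands in different time slots.

5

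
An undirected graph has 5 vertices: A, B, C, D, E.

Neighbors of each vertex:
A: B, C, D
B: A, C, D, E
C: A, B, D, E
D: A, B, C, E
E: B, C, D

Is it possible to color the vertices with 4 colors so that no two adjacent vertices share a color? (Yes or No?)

Yes

The chromatic number is 4. A, B, C, D form a clique, so at least 4 colors are needed.
4 colors suffice: color 1 → {D}; color 2 → {C}; color 3 → {B}; color 4 → {A, E}.
That is already a proper 4-coloring.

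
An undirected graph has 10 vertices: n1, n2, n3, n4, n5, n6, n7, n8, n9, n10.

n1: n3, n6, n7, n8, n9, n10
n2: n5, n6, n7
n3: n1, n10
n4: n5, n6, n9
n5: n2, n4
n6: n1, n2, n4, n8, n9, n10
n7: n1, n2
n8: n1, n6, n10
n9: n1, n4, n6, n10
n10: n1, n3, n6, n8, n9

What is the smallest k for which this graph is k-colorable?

n1, n6, n9, n10 are pairwise adjacent (a clique of size 4), so at least 4 colors are needed.
4 colors suffice: n1=2, n2=2, n3=1, n4=2, n5=1, n6=1, n7=1, n8=4, n9=4, n10=3. Each edge has distinct colors on its endpoints.

4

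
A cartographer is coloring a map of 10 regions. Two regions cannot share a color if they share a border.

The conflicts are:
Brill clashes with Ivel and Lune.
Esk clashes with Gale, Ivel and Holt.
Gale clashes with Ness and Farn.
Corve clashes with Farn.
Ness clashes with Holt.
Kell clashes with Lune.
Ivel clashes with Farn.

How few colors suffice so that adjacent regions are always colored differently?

Gale and Farn conflict, so at least 2 colors are needed.
2 colors suffice: Brill=2, Esk=2, Gale=1, Corve=1, Ness=2, Kell=2, Ivel=1, Farn=2, Holt=1, Lune=1. Every pair that conflicts lands in different colors.

2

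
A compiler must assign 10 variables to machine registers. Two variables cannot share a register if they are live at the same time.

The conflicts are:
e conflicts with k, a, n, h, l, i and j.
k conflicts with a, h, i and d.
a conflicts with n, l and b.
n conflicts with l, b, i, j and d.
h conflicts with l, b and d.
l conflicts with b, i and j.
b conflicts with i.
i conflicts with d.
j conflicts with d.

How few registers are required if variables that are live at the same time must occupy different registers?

4

n, l, b, i are mutually in conflict, so at least 4 registers are needed.
4 registers suffice: e=1, k=2, a=4, n=2, h=4, l=3, b=1, i=4, j=4, d=1. Each listed conflict is separated.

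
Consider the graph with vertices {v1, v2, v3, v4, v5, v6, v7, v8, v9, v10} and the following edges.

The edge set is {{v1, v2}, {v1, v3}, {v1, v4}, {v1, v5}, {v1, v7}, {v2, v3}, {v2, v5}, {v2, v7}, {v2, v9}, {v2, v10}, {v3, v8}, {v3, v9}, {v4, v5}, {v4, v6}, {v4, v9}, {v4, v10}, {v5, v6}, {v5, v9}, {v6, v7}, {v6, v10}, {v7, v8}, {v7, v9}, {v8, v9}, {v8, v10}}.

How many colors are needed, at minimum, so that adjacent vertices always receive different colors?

3

v1, v2, v3 form a triangle, so at least 3 colors are needed.
3 colors suffice: color 1 → {v2, v4, v8}; color 2 → {v1, v6, v9}; color 3 → {v3, v5, v7, v10}. No two adjacent vertices share a color.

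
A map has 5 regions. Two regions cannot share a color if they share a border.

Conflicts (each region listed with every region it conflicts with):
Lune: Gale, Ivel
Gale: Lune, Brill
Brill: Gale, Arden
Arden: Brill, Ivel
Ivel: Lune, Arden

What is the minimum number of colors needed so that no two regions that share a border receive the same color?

3

The cycle Brill-Gale-Lune-Ivel-Arden-Brill has odd length 5, so it cannot be 2-colored; at least 3 colors are needed.
3 colors suffice: color 1 → {Lune, Brill}; color 2 → {Gale, Arden}; color 3 → {Ivel}. No two conflicting regions share a color.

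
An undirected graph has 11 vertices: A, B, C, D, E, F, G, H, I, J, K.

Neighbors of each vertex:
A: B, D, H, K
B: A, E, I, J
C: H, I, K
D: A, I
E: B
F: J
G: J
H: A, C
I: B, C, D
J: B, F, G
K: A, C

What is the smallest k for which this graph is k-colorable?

3

The cycle I-C-H-A-D-I has odd length 5, so it cannot be 2-colored; at least 3 colors are needed.
One proper 3-coloring: A=2, B=1, C=1, D=1, E=2, F=1, G=1, H=3, I=2, J=2, K=3. Each edge has distinct colors on its endpoints.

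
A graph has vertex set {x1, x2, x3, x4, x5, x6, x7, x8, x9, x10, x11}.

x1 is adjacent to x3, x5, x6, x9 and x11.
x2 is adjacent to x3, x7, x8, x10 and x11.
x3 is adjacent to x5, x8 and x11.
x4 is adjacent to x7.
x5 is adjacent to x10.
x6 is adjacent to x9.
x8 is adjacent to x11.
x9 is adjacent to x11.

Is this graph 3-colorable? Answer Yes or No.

x2, x3, x8, x11 are mutually adjacent (a clique of size 4), so at least 4 colors are needed.
So 3 colors are not enough.

No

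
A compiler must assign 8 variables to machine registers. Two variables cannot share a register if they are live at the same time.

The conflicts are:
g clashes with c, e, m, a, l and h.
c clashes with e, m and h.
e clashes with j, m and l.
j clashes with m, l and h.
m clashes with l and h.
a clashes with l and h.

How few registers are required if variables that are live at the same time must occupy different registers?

4

e, j, m, l pairwise conflict, so at least 4 registers are needed.
4 registers suffice: register 1 → {m, a}; register 2 → {g, j}; register 3 → {e, h}; register 4 → {c, l}. Each listed conflict is separated.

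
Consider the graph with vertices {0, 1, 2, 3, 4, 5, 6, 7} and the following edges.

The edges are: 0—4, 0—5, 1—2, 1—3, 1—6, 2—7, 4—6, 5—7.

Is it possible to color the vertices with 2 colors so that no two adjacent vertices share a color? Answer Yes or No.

The cycle 4-0-5-7-2-1-6-4 has odd length 7, so it cannot be 2-colored; at least 3 colors are needed.
So 2 colors are not enough.

No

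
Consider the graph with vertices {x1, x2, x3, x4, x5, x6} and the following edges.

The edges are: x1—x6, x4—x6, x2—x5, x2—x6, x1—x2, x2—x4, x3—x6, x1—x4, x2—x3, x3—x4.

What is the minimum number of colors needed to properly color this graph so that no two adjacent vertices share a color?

4

x2, x3, x4, x6 are pairwise adjacent (a clique of size 4), so at least 4 colors are needed.
4 colors suffice: color 1 → {x2}; color 2 → {x5, x6}; color 3 → {x4}; color 4 → {x1, x3}. Every edge joins two different colors.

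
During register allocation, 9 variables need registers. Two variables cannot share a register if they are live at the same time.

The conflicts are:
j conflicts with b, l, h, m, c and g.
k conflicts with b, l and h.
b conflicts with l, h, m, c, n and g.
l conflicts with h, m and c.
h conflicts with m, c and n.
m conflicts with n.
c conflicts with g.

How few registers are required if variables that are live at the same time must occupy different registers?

j, b, l, h, c all conflict with each other, so at least 5 registers are needed.
5 registers suffice: j=4, k=4, b=1, l=3, h=2, m=5, c=5, n=3, g=2. No two conflicting variables share a register.

5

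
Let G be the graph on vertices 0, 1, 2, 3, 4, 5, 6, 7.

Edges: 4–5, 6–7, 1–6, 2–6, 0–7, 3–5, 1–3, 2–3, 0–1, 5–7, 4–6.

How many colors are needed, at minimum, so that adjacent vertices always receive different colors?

3

The cycle 1-0-7-5-3-1 has odd length 5, so it cannot be 2-colored; at least 3 colors are needed.
3 colors suffice: color a → {0, 3, 6}; color b → {1, 2, 4, 7}; color c → {5}. Every edge joins two different colors.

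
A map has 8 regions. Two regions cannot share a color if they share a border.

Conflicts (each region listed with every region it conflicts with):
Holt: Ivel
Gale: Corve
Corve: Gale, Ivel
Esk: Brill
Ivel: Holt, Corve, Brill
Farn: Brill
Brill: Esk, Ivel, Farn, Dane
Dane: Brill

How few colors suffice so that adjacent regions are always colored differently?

Corve and Ivel conflict, so at least 2 colors are needed.
A valid assignment using 2 colors: Holt=1, Gale=2, Corve=1, Esk=2, Ivel=2, Farn=2, Brill=1, Dane=2. No two conflicting regions share a color.

2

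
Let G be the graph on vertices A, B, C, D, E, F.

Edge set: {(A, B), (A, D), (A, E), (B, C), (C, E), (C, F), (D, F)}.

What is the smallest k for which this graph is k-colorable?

The cycle D-A-B-C-F-D has odd length 5, so it cannot be 2-colored; at least 3 colors are needed.
3 colors suffice: color 1 → {A, C}; color 2 → {B, E, F}; color 3 → {D}. Every edge joins two different colors.

3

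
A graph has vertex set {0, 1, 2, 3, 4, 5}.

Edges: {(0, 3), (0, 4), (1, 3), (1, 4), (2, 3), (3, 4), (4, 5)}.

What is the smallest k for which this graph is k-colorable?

3

1, 3, 4 form a triangle, so at least 3 colors are needed.
3 colors suffice: color a → {3, 5}; color b → {2, 4}; color c → {0, 1}. Every edge joins two different colors.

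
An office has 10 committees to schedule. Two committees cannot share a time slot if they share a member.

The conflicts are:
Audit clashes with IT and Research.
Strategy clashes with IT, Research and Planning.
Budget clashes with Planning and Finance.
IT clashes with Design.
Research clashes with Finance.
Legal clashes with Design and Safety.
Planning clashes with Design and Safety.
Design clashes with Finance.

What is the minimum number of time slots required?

The cycle Research-Audit-IT-Design-Finance-Research has odd length 5, so it cannot be 2-colored; at least 3 time slots are needed.
3 time slots suffice: time slot 1 → {Audit, Strategy, Budget, Design, Safety}; time slot 2 → {IT, Legal, Planning, Finance}; time slot 3 → {Research}. Each listed conflict is separated.

3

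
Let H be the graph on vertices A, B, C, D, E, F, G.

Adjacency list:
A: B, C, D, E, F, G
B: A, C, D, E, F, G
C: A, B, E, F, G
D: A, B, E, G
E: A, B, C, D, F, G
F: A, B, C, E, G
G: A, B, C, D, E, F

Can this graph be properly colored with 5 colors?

A, B, C, E, F, G are mutually adjacent (a clique of size 6), so at least 6 colors are needed.
So 5 colors are not enough.

No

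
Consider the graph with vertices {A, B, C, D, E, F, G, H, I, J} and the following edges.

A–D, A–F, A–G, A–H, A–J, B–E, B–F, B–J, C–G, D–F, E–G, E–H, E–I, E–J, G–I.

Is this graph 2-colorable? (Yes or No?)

No

A, D, F are pairwise adjacent, so at least 3 colors are needed.
So 2 colors are not enough.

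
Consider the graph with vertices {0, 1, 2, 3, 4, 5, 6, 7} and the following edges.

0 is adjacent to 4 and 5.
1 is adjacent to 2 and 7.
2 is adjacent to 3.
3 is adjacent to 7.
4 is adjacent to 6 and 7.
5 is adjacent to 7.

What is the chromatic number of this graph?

5 and 7 are adjacent, so at least 2 colors are needed.
2 colors suffice: color a → {0, 2, 6, 7}; color b → {1, 3, 4, 5}. No two adjacent vertices share a color.

2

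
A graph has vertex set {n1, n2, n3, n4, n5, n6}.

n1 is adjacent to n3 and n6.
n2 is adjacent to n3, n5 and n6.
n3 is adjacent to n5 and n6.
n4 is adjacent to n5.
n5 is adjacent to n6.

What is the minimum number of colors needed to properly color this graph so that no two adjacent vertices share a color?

4

n2, n3, n5, n6 form a clique, so at least 4 colors are needed.
4 colors suffice: color R → {n3, n4}; color B → {n1, n5}; color G → {n6}; color Y → {n2}. Every edge joins two different colors.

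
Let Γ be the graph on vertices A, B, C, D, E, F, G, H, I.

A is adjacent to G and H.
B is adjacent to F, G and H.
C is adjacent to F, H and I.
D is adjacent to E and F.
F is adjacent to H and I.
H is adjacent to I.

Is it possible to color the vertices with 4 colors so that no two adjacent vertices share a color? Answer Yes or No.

The chromatic number is 4. C, F, H, I are pairwise adjacent (a clique of size 4), so at least 4 colors are needed.
4 colors suffice: color 1 → {E, F, G}; color 2 → {D, H}; color 3 → {A, B, I}; color 4 → {C}.
That is already a proper 4-coloring.

Yes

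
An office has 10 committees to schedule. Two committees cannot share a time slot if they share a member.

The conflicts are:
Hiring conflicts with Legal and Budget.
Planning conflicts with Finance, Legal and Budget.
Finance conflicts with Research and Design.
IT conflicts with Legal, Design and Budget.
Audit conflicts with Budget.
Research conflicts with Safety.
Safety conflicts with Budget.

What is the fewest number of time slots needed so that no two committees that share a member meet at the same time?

3

The cycle Finance-Planning-Legal-IT-Design-Finance has odd length 5, so it cannot be 2-colored; at least 3 time slots are needed.
3 time slots suffice: time slot 1 → {Finance, Legal, Budget}; time slot 2 → {Hiring, Planning, IT, Audit, Safety}; time slot 3 → {Research, Design}. Every pair that conflicts lands in different time slots.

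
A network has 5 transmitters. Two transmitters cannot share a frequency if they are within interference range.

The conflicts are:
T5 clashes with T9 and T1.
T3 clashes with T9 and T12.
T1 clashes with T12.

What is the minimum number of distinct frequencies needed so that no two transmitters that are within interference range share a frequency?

The cycle T5-T9-T3-T12-T1-T5 has odd length 5, so it cannot be 2-colored; at least 3 frequencies are needed.
3 frequencies suffice: frequency 1 → {T5, T3}; frequency 2 → {T9, T12}; frequency 3 → {T1}. Every pair that conflicts lands in different frequencies.

3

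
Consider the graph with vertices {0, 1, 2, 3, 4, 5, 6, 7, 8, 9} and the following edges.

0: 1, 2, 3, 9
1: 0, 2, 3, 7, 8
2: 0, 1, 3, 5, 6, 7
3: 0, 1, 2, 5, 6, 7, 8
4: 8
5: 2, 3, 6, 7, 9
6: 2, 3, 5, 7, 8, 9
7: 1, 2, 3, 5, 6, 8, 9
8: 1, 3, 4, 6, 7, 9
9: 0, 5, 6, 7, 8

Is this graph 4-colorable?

2, 3, 5, 6, 7 are pairwise adjacent (a clique of size 5), so at least 5 colors are needed.
So 4 colors are not enough.

No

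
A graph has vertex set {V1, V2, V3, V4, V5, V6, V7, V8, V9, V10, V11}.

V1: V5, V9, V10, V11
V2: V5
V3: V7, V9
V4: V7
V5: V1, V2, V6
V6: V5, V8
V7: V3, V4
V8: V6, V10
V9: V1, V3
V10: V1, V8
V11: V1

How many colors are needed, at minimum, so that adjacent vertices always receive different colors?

The cycle V8-V10-V1-V5-V6-V8 has odd length 5, so it cannot be 2-colored; at least 3 colors are needed.
One proper 3-coloring: V1=R, V2=R, V3=R, V4=R, V5=B, V6=G, V7=B, V8=R, V9=B, V10=B, V11=B. Each edge has distinct colors on its endpoints.

3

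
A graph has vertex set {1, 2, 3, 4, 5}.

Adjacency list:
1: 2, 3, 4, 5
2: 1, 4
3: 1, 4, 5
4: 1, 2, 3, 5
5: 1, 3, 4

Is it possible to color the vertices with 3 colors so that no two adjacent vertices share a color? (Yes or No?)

1, 3, 4, 5 are mutually adjacent (a clique of size 4), so at least 4 colors are needed.
So 3 colors are not enough.

No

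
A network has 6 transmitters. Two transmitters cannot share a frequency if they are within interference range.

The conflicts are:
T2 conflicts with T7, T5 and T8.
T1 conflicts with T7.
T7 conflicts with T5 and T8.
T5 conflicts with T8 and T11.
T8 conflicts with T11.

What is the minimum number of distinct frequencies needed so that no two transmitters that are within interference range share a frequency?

T2, T7, T5, T8 are mutually in conflict, so at least 4 frequencies are needed.
4 frequencies suffice: frequency 1 → {T1, T5}; frequency 2 → {T8}; frequency 3 → {T7, T11}; frequency 4 → {T2}. Every pair that conflicts lands in different frequencies.

4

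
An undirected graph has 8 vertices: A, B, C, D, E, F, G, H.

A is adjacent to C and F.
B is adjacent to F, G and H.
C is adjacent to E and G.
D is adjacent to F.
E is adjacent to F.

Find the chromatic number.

3

The cycle C-A-F-B-G-C has odd length 5, so it cannot be 2-colored; at least 3 colors are needed.
3 colors suffice: A=blue, B=blue, C=red, D=blue, E=blue, F=red, G=green, H=red. Every edge joins two different colors.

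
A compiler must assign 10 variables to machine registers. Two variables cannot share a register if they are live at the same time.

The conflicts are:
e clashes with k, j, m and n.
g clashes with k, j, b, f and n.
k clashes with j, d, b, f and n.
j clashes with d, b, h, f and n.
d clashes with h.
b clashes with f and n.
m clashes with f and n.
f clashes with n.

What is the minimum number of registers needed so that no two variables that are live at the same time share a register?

6

g, k, j, b, f, n pairwise conflict, so at least 6 registers are needed.
A valid assignment using 6 registers: e=4, g=5, k=2, j=1, d=3, b=6, m=1, h=2, f=4, n=3. Every pair that conflicts lands in different registers.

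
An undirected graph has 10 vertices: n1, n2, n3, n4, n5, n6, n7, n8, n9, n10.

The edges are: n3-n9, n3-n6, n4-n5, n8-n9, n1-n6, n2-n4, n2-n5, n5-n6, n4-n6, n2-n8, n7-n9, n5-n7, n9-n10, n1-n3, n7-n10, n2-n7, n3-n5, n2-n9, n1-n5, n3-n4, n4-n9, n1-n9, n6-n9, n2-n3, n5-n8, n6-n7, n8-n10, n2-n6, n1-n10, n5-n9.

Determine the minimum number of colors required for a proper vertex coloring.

n2, n3, n4, n5, n6, n9 are pairwise adjacent (a clique of size 6), so at least 6 colors are needed.
One proper 6-coloring: n1=3, n2=3, n3=5, n4=6, n5=2, n6=4, n7=5, n8=4, n9=1, n10=2. No two adjacent vertices share a color.

6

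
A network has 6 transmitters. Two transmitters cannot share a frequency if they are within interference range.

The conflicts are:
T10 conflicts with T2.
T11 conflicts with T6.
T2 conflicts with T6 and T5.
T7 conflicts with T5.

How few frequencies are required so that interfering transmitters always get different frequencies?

T2 and T5 conflict, so at least 2 frequencies are needed.
Using 2 frequencies: T10=2, T11=1, T2=1, T6=2, T7=1, T5=2. No two conflicting transmitters share a frequency.

2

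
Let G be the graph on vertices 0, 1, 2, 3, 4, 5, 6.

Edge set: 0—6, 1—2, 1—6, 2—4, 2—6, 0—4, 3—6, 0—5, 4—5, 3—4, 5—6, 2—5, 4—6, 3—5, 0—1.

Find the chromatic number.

2, 4, 5, 6 are pairwise adjacent (a clique of size 4), so at least 4 colors are needed.
4 colors suffice: color a → {6}; color b → {1, 4}; color c → {5}; color d → {0, 2, 3}. Each edge has distinct colors on its endpoints.

4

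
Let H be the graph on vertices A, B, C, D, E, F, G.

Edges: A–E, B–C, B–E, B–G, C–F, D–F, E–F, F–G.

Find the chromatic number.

2

B and C are adjacent, so at least 2 colors are needed.
A valid assignment using 2 colors: A=1, B=1, C=2, D=2, E=2, F=1, G=2. Each edge has distinct colors on its endpoints.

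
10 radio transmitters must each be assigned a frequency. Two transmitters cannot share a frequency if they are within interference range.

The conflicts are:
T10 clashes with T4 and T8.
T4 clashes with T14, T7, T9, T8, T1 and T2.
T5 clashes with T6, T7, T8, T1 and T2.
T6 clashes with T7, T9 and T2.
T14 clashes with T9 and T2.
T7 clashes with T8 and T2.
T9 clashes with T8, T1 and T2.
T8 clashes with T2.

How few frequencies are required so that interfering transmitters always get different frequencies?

T5, T7, T8, T2 all conflict with each other, so at least 4 frequencies are needed.
A valid assignment using 4 frequencies: T10=1, T4=2, T5=2, T6=3, T14=3, T7=4, T9=4, T8=3, T1=1, T2=1. No two conflicting transmitters share a frequency.

4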